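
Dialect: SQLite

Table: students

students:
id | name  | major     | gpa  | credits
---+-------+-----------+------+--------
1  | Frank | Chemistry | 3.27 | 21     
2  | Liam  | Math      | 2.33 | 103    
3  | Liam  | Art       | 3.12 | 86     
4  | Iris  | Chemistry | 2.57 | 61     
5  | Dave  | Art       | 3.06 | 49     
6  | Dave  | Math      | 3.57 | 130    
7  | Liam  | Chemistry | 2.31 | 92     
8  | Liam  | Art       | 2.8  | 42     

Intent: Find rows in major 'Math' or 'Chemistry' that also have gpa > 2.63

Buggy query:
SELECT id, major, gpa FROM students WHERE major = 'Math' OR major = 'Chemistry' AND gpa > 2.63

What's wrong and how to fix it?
Bug: Without parentheses, AND is evaluated before OR, so the gpa filter only applies to the 'Chemistry' branch

Fix: Group the OR with parentheses (or use IN), then AND the threshold

Corrected query:
SELECT id, major, gpa FROM students WHERE (major = 'Math' OR major = 'Chemistry') AND gpa > 2.63

Result:
id | major     | gpa 
---+-----------+-----
1  | Chemistry | 3.27
6  | Math      | 3.57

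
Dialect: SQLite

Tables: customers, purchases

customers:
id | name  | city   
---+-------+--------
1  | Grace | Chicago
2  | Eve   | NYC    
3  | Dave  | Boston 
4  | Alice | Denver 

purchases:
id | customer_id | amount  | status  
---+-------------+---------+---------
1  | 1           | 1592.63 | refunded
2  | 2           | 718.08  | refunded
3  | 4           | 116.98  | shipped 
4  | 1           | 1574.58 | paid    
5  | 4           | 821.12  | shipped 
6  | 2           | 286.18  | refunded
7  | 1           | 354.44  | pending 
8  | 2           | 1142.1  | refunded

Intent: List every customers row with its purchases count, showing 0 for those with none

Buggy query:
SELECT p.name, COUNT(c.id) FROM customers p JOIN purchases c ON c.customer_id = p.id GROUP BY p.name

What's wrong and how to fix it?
Bug: INNER JOIN drops customers rows that have no matching purchases rows

Fix: Use LEFT JOIN so parents without children still appear (COUNT(c.id) gives 0)

Corrected query:
SELECT p.name, COUNT(c.id) FROM customers p LEFT JOIN purchases c ON c.customer_id = p.id GROUP BY p.name

Result:
name  | COUNT(c.id)
------+------------
Alice | 2          
Dave  | 0          
Eve   | 3          
Grace | 3          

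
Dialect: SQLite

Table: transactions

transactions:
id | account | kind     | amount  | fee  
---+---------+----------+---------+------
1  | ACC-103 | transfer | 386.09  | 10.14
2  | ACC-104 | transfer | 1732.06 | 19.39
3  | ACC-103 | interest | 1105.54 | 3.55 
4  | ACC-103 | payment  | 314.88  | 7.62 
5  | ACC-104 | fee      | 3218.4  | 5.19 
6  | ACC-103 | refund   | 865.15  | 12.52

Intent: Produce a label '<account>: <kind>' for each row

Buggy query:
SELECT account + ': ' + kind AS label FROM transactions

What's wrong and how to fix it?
Bug: SQLite uses || for string concatenation; + coerces text to numbers (yielding 0)

Fix: Use the || operator for string concatenation

Corrected query:
SELECT account || ': ' || kind AS label FROM transactions

Result:
label            
-----------------
ACC-103: transfer
ACC-104: transfer
ACC-103: interest
ACC-103: payment 
ACC-104: fee     
ACC-103: refund  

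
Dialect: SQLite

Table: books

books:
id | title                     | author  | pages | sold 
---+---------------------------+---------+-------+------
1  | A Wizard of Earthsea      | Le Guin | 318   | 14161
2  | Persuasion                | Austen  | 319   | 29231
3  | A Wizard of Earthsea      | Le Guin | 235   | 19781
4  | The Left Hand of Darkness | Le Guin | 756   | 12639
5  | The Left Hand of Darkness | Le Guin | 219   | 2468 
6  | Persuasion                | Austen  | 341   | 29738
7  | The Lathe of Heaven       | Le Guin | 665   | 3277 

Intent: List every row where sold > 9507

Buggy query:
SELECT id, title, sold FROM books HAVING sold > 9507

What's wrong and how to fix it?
Bug: This is a non-aggregate query (no GROUP BY, no aggregates), so in SQLite the HAVING clause is invalid here; a row-level condition belongs in WHERE

Fix: Replace HAVING with WHERE since the condition applies to individual rows

Corrected query:
SELECT id, title, sold FROM books WHERE sold > 9507

Result:
id | title                     | sold 
---+---------------------------+------
1  | A Wizard of Earthsea      | 14161
2  | Persuasion                | 29231
3  | A Wizard of Earthsea      | 19781
4  | The Left Hand of Darkness | 12639
6  | Persuasion                | 29738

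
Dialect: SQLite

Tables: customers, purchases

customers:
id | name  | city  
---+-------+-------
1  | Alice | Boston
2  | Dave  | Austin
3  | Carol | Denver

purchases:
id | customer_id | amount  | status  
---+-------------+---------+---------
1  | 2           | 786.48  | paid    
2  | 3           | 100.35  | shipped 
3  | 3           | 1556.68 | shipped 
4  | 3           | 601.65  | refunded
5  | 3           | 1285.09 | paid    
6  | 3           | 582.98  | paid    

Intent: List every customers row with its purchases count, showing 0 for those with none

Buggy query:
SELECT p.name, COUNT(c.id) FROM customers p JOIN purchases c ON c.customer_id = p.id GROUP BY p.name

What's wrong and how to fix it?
Bug: An inner join excludes parents with zero children

Fix: Use LEFT JOIN so parents without children still appear (COUNT(c.id) gives 0)

Corrected query:
SELECT p.name, COUNT(c.id) FROM customers p LEFT JOIN purchases c ON c.customer_id = p.id GROUP BY p.name

Result:
name  | COUNT(c.id)
------+------------
Alice | 0          
Carol | 5          
Dave  | 1          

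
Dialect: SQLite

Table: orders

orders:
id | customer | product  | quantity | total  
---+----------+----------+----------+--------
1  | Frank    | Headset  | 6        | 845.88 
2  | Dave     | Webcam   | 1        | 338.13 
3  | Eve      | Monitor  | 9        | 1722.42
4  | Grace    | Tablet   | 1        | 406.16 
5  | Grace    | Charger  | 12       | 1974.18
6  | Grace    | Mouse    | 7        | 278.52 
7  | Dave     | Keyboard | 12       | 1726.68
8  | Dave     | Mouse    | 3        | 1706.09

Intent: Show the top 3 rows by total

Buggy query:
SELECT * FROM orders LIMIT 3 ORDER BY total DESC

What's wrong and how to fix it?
Bug: LIMIT must come after ORDER BY

Fix: Sort with ORDER BY, then apply LIMIT

Corrected query:
SELECT * FROM orders ORDER BY total DESC LIMIT 3

Result:
id | customer | product  | quantity | total  
---+----------+----------+----------+--------
5  | Grace    | Charger  | 12       | 1974.18
7  | Dave     | Keyboard | 12       | 1726.68
3  | Eve      | Monitor  | 9        | 1722.42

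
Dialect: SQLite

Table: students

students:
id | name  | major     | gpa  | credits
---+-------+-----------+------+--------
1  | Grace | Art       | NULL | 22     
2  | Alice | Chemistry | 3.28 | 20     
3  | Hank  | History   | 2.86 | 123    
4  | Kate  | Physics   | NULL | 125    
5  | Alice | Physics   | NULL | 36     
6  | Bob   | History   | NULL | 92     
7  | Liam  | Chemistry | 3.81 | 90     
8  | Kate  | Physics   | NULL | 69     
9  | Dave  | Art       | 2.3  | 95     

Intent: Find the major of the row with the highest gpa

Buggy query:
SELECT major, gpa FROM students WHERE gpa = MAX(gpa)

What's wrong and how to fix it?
Bug: MAX(gpa) is an aggregate and cannot be used directly in WHERE

Fix: Wrap MAX in a scalar subquery so WHERE compares against a single value

Corrected query:
SELECT major, gpa FROM students WHERE gpa = (SELECT MAX(gpa) FROM students)

Result:
major     | gpa 
----------+-----
Chemistry | 3.81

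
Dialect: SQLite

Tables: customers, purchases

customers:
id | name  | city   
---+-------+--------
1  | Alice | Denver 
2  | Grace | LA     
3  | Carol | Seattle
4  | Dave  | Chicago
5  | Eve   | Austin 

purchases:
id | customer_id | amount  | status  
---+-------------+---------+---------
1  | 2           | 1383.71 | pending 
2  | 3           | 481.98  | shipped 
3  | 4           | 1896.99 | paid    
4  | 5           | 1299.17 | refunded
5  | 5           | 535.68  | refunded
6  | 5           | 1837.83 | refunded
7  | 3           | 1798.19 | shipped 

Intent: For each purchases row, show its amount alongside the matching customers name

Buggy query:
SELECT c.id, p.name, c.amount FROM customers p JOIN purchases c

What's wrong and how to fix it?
Bug: JOIN with no ON clause produces a cartesian product; every purchases row pairs with every customers row

Fix: Add ON c.customer_id = p.id to the JOIN

Corrected query:
SELECT c.id, p.name, c.amount FROM customers p JOIN purchases c ON c.customer_id = p.id

Result:
id | name  | amount 
---+-------+--------
1  | Grace | 1383.71
2  | Carol | 481.98 
3  | Dave  | 1896.99
4  | Eve   | 1299.17
5  | Eve   | 535.68 
6  | Eve   | 1837.83
7  | Carol | 1798.19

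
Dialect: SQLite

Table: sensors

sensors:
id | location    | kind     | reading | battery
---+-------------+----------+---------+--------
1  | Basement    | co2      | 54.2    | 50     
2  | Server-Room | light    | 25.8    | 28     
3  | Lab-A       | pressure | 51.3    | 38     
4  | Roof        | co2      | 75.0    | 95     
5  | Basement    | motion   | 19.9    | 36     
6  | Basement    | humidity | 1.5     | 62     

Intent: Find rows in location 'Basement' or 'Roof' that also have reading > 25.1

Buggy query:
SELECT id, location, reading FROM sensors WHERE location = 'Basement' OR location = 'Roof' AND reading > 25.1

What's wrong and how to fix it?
Bug: Without parentheses, AND is evaluated before OR, so the reading filter only applies to the 'Roof' branch

Fix: Add parentheses around the OR so the AND applies to both alternatives

Corrected query:
SELECT id, location, reading FROM sensors WHERE (location = 'Basement' OR location = 'Roof') AND reading > 25.1

Result:
id | location | reading
---+----------+--------
1  | Basement | 54.2   
4  | Roof     | 75     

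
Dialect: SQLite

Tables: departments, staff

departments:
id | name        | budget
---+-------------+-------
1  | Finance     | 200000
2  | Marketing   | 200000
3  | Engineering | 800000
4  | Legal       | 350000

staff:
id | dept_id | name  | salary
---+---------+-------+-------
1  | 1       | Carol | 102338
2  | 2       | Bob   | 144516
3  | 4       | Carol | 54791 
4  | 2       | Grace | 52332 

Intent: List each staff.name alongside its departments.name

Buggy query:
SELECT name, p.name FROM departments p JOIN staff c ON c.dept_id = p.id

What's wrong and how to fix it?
Bug: 'name' exists in both joined tables, so the database can't tell which one is meant

Fix: Qualify the column with its table alias (c.name)

Corrected query:
SELECT c.name, p.name FROM departments p JOIN staff c ON c.dept_id = p.id

Result:
name  | name     
------+----------
Carol | Finance  
Bob   | Marketing
Carol | Legal    
Grace | Marketing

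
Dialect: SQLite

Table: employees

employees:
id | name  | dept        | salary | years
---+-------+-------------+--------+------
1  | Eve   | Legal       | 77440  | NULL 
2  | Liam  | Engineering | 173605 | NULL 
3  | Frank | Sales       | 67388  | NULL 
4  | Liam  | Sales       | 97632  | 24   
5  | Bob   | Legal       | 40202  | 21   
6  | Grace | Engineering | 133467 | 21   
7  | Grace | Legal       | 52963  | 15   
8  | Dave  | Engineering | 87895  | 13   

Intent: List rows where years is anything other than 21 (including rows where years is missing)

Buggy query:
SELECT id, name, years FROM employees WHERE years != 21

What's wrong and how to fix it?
Bug: 'years != 21' is unknown when years is NULL, so NULL rows are silently excluded

Fix: Handle NULL separately with IS NULL alongside the inequality

Corrected query:
SELECT id, name, years FROM employees WHERE years != 21 OR years IS NULL

Result:
id | name  | years
---+-------+------
1  | Eve   | NULL 
2  | Liam  | NULL 
3  | Frank | NULL 
4  | Liam  | 24   
7  | Grace | 15   
8  | Dave  | 13   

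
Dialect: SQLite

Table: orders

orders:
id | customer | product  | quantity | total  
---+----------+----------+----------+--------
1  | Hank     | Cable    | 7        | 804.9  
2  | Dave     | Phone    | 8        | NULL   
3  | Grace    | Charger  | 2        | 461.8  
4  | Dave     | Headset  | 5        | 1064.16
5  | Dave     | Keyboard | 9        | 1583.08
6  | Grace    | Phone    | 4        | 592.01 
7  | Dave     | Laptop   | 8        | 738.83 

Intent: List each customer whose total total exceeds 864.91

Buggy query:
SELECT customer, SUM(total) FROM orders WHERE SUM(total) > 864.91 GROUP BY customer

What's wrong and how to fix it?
Bug: WHERE runs before GROUP BY, so aggregates aren't available there

Fix: Use HAVING (which filters groups after aggregation) instead of WHERE

Corrected query:
SELECT customer, SUM(total) FROM orders GROUP BY customer HAVING SUM(total) > 864.91

Result:
customer | SUM(total)
---------+-----------
Dave     | 3386.07   
Grace    | 1053.81   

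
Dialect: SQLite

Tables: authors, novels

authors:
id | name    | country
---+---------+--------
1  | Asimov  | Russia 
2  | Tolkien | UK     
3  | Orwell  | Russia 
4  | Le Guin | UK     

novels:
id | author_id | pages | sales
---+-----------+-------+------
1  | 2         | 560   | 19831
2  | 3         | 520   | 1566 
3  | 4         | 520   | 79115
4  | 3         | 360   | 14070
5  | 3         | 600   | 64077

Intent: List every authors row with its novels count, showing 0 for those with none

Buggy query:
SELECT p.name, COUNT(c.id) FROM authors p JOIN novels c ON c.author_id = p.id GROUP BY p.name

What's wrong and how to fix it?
Bug: An inner join excludes parents with zero children

Fix: Use LEFT JOIN so parents without children still appear (COUNT(c.id) gives 0)

Corrected query:
SELECT p.name, COUNT(c.id) FROM authors p LEFT JOIN novels c ON c.author_id = p.id GROUP BY p.name

Result:
name    | COUNT(c.id)
--------+------------
Asimov  | 0          
Le Guin | 1          
Orwell  | 3          
Tolkien | 1          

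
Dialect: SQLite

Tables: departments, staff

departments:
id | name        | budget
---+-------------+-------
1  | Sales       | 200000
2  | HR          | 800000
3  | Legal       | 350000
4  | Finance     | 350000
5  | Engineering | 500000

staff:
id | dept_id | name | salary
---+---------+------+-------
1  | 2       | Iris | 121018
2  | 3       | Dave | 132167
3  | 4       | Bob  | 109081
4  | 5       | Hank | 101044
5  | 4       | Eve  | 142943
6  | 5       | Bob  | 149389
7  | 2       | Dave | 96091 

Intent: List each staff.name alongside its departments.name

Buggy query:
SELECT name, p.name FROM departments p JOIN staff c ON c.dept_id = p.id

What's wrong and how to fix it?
Bug: 'name' exists in both joined tables, so the database can't tell which one is meant

Fix: Qualify the column with its table alias (c.name)

Corrected query:
SELECT c.name, p.name FROM departments p JOIN staff c ON c.dept_id = p.id

Result:
name | name       
-----+------------
Iris | HR         
Dave | Legal      
Bob  | Finance    
Hank | Engineering
Eve  | Finance    
Bob  | Engineering
Dave | HR         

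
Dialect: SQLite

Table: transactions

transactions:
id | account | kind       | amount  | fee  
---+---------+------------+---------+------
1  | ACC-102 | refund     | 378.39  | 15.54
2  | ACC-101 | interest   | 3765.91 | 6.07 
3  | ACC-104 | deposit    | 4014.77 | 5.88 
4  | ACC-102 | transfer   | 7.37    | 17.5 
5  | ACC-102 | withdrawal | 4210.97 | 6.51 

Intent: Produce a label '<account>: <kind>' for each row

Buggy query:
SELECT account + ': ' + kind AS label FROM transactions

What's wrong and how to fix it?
Bug: SQLite uses || for string concatenation; + coerces text to numbers (yielding 0)

Fix: Replace + with || to concatenate text

Corrected query:
SELECT account || ': ' || kind AS label FROM transactions

Result:
label              
-------------------
ACC-102: refund    
ACC-101: interest  
ACC-104: deposit   
ACC-102: transfer  
ACC-102: withdrawal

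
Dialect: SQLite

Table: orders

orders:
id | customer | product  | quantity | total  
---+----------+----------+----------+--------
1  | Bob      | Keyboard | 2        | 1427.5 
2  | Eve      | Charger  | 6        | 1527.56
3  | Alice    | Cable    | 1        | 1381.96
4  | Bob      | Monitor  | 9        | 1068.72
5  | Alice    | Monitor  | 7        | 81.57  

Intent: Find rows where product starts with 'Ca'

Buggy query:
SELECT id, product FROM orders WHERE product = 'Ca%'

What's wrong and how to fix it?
Bug: Wildcards only work with LIKE; '=' treats '%' as a literal character

Fix: Use LIKE for wildcard pattern matching

Corrected query:
SELECT id, product FROM orders WHERE product LIKE 'Ca%'

Result:
id | product
---+--------
3  | Cable  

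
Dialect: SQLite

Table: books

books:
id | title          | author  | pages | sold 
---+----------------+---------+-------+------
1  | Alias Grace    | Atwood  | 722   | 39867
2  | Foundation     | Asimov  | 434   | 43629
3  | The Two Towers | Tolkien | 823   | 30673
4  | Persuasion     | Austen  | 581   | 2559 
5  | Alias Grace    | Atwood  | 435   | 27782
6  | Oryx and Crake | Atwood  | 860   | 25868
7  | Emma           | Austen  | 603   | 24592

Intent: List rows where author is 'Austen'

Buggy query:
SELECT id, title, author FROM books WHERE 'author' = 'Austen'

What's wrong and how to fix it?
Bug: 'author' in single quotes is a string literal, not the column; the comparison is literal-vs-literal and never true

Fix: Remove the quotes around the column name (or use double quotes for an identifier)

Corrected query:
SELECT id, title, author FROM books WHERE author = 'Austen'

Result:
id | title      | author
---+------------+-------
4  | Persuasion | Austen
7  | Emma       | Austen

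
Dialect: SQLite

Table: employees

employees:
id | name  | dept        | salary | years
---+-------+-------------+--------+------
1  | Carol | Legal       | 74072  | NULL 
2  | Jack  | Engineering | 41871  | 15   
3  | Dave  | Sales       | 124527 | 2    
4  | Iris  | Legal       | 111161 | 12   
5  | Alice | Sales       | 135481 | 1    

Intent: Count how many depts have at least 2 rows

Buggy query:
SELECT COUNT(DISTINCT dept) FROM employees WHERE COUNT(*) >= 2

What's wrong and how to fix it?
Bug: WHERE filters individual rows, not groups, so a group-level COUNT is invalid there

Fix: Use a subquery that GROUPs and filters with HAVING, then count its rows

Corrected query:
SELECT COUNT(*) FROM (SELECT dept FROM employees GROUP BY dept HAVING COUNT(*) >= 2)

Result:
COUNT(*)
--------
2       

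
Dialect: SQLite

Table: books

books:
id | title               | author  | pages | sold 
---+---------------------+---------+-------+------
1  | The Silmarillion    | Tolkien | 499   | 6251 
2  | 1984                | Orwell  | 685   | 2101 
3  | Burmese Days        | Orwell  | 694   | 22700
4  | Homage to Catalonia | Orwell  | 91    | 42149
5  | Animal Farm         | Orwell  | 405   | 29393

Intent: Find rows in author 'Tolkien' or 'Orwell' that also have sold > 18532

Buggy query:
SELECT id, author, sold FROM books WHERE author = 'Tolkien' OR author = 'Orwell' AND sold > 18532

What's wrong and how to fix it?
Bug: Without parentheses, AND is evaluated before OR, so the sold filter only applies to the 'Orwell' branch

Fix: Add parentheses around the OR so the AND applies to both alternatives

Corrected query:
SELECT id, author, sold FROM books WHERE (author = 'Tolkien' OR author = 'Orwell') AND sold > 18532

Result:
id | author | sold 
---+--------+------
3  | Orwell | 22700
4  | Orwell | 42149
5  | Orwell | 29393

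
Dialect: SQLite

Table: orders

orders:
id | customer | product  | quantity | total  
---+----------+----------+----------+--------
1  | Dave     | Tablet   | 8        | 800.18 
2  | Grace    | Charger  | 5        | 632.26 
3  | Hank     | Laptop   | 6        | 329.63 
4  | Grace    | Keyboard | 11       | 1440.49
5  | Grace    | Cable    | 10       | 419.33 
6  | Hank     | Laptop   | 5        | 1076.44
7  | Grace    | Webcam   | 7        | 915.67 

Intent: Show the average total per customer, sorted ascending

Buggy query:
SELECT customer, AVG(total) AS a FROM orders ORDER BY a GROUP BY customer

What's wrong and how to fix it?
Bug: GROUP BY must precede ORDER BY

Fix: Move ORDER BY to the end, after GROUP BY

Corrected query:
SELECT customer, AVG(total) AS a FROM orders GROUP BY customer ORDER BY a

Result:
customer | a       
---------+---------
Hank     | 703.035 
Dave     | 800.18  
Grace    | 851.9375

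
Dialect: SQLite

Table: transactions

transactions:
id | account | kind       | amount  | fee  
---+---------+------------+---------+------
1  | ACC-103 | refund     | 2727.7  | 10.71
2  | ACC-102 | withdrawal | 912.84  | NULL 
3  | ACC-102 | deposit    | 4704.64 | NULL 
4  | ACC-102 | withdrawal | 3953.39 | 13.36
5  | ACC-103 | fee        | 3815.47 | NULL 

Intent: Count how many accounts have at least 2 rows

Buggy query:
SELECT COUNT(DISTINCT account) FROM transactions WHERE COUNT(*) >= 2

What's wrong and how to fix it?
Bug: WHERE filters individual rows, not groups, so a group-level COUNT is invalid there

Fix: Group first with HAVING COUNT(*) >= 2, then COUNT the resulting groups

Corrected query:
SELECT COUNT(*) FROM (SELECT account FROM transactions GROUP BY account HAVING COUNT(*) >= 2)

Result:
COUNT(*)
--------
2       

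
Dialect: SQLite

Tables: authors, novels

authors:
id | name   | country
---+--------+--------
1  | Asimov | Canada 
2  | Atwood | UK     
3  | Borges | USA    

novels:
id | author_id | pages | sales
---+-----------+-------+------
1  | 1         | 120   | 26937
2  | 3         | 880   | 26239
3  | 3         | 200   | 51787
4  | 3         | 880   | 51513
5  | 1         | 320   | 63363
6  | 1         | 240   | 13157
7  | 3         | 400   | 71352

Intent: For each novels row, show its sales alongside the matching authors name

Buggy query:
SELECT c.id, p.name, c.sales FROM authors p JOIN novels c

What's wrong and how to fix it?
Bug: JOIN with no ON clause produces a cartesian product; every novels row pairs with every authors row

Fix: Add ON c.author_id = p.id to the JOIN

Corrected query:
SELECT c.id, p.name, c.sales FROM authors p JOIN novels c ON c.author_id = p.id

Result:
id | name   | sales
---+--------+------
1  | Asimov | 26937
2  | Borges | 26239
3  | Borges | 51787
4  | Borges | 51513
5  | Asimov | 63363
6  | Asimov | 13157
7  | Borges | 71352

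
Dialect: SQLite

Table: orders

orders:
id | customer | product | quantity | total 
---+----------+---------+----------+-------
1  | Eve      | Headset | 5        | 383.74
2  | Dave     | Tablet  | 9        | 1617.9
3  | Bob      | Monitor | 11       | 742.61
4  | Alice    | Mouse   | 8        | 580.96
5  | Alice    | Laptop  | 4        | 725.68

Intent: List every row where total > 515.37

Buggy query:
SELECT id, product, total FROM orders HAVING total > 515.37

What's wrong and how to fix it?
Bug: HAVING filters the output of aggregation, but this query has no GROUP BY and no aggregate functions, so SQLite rejects it (HAVING clause on a non-aggregate query); the condition here is per row

Fix: Use WHERE for row-level filtering

Corrected query:
SELECT id, product, total FROM orders WHERE total > 515.37

Result:
id | product | total 
---+---------+-------
2  | Tablet  | 1617.9
3  | Monitor | 742.61
4  | Mouse   | 580.96
5  | Laptop  | 725.68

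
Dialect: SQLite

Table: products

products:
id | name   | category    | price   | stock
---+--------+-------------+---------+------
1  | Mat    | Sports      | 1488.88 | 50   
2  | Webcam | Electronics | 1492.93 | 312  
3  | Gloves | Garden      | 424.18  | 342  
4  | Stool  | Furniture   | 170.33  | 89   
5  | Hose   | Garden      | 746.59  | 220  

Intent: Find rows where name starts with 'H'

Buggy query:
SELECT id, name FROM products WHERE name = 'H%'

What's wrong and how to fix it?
Bug: Wildcards only work with LIKE; '=' treats '%' as a literal character

Fix: Use LIKE for wildcard pattern matching

Corrected query:
SELECT id, name FROM products WHERE name LIKE 'H%'

Result:
id | name
---+-----
5  | Hose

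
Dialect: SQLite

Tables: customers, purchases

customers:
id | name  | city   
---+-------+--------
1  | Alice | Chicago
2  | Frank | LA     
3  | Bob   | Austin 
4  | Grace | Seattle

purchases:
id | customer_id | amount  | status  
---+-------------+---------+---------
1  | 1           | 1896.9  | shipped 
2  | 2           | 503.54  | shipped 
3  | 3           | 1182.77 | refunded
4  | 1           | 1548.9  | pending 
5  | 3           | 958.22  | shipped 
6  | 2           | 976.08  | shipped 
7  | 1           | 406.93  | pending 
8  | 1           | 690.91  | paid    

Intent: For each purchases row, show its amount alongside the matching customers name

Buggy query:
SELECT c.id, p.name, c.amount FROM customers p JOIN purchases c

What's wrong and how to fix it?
Bug: JOIN with no ON clause produces a cartesian product; every purchases row pairs with every customers row

Fix: Specify the join condition linking the foreign key to the parent id

Corrected query:
SELECT c.id, p.name, c.amount FROM customers p JOIN purchases c ON c.customer_id = p.id

Result:
id | name  | amount 
---+-------+--------
1  | Alice | 1896.9 
2  | Frank | 503.54 
3  | Bob   | 1182.77
4  | Alice | 1548.9 
5  | Bob   | 958.22 
6  | Frank | 976.08 
7  | Alice | 406.93 
8  | Alice | 690.91 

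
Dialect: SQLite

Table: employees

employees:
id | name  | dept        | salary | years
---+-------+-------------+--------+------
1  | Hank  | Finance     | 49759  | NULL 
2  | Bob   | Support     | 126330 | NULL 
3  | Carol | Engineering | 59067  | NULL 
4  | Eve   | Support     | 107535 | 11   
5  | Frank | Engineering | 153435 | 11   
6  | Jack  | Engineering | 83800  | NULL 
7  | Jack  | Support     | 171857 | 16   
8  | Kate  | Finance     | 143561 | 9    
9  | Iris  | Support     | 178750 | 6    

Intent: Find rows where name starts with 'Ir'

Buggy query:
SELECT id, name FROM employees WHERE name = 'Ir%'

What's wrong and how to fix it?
Bug: '=' compares the literal string including the % character; pattern matching needs LIKE

Fix: Replace '=' with LIKE so 'Ir%' is treated as a pattern

Corrected query:
SELECT id, name FROM employees WHERE name LIKE 'Ir%'

Result:
id | name
---+-----
9  | Iris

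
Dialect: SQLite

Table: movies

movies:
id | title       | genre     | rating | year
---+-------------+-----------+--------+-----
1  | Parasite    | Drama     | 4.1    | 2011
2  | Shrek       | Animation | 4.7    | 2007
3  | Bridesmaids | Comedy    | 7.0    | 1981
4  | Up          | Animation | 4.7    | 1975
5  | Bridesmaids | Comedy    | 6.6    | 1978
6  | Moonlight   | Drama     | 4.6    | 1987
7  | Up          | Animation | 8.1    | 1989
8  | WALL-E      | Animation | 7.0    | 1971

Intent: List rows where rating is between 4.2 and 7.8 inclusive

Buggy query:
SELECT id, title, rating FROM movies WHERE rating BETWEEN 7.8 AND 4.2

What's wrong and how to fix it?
Bug: BETWEEN expects the lower bound first; with 7.8 AND 4.2 the range is empty

Fix: Write BETWEEN 4.2 AND 7.8

Corrected query:
SELECT id, title, rating FROM movies WHERE rating BETWEEN 4.2 AND 7.8

Result:
id | title       | rating
---+-------------+-------
2  | Shrek       | 4.7   
3  | Bridesmaids | 7     
4  | Up          | 4.7   
5  | Bridesmaids | 6.6   
6  | Moonlight   | 4.6   
8  | WALL-E      | 7     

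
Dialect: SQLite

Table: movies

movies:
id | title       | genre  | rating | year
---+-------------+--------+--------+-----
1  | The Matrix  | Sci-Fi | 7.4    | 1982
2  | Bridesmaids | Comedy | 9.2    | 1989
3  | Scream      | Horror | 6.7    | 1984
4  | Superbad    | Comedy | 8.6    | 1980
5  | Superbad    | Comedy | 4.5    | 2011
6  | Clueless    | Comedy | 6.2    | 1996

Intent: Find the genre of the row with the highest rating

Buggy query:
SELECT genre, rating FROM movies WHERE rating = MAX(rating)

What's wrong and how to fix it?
Bug: MAX(rating) is an aggregate and cannot be used directly in WHERE

Fix: Use a subquery: WHERE rating = (SELECT MAX(rating) FROM movies)

Corrected query:
SELECT genre, rating FROM movies WHERE rating = (SELECT MAX(rating) FROM movies)

Result:
genre  | rating
-------+-------
Comedy | 9.2   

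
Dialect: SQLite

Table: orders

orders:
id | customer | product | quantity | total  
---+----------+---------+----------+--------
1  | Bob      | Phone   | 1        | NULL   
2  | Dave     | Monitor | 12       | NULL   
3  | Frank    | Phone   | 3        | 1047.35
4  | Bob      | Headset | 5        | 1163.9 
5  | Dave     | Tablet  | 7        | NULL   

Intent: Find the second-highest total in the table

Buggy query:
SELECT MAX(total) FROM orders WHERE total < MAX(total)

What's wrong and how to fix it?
Bug: The inner MAX is an aggregate inside WHERE, which is not allowed

Fix: Put the inner MAX in a scalar subquery

Corrected query:
SELECT MAX(total) FROM orders WHERE total < (SELECT MAX(total) FROM orders)

Result:
MAX(total)
----------
1047.35   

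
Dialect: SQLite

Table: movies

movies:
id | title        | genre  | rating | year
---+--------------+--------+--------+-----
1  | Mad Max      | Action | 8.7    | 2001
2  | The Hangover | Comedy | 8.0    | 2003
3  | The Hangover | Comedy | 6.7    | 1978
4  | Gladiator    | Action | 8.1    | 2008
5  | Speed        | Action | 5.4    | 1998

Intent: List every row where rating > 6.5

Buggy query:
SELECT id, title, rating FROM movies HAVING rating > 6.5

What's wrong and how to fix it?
Bug: HAVING filters the output of aggregation, but this query has no GROUP BY and no aggregate functions, so SQLite rejects it (HAVING clause on a non-aggregate query); the condition here is per row

Fix: Replace HAVING with WHERE since the condition applies to individual rows

Corrected query:
SELECT id, title, rating FROM movies WHERE rating > 6.5

Result:
id | title        | rating
---+--------------+-------
1  | Mad Max      | 8.7   
2  | The Hangover | 8     
3  | The Hangover | 6.7   
4  | Gladiator    | 8.1   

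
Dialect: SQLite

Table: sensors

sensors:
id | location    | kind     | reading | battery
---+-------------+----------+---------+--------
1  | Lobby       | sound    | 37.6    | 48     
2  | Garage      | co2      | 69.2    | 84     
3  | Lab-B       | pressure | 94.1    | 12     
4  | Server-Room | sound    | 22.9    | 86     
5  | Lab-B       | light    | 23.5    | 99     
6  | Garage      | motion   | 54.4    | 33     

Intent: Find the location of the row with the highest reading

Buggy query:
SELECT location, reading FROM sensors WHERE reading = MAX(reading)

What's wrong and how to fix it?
Bug: MAX(reading) is an aggregate and cannot be used directly in WHERE

Fix: Use a subquery: WHERE reading = (SELECT MAX(reading) FROM sensors)

Corrected query:
SELECT location, reading FROM sensors WHERE reading = (SELECT MAX(reading) FROM sensors)

Result:
location | reading
---------+--------
Lab-B    | 94.1   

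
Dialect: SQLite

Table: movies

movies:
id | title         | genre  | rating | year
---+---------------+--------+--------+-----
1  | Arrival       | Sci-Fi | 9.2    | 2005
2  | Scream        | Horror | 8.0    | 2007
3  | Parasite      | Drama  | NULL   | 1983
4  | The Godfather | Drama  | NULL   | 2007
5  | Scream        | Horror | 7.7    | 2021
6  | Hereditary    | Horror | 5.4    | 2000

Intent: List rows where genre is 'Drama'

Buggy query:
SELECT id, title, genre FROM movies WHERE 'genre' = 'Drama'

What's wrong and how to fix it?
Bug: 'genre' in single quotes is a string literal, not the column; the comparison is literal-vs-literal and never true

Fix: Remove the quotes around the column name (or use double quotes for an identifier)

Corrected query:
SELECT id, title, genre FROM movies WHERE genre = 'Drama'

Result:
id | title         | genre
---+---------------+------
3  | Parasite      | Drama
4  | The Godfather | Drama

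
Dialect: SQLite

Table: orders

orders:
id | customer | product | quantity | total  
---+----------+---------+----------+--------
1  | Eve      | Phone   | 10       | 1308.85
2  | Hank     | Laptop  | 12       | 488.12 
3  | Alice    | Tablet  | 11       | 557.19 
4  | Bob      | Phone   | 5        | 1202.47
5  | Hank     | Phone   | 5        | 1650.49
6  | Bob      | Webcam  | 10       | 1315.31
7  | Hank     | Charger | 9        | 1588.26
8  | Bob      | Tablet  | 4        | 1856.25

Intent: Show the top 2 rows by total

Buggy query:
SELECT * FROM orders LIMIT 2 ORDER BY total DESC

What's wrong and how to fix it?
Bug: ORDER BY cannot follow LIMIT; LIMIT is the final clause

Fix: Sort with ORDER BY, then apply LIMIT

Corrected query:
SELECT * FROM orders ORDER BY total DESC LIMIT 2

Result:
id | customer | product | quantity | total  
---+----------+---------+----------+--------
8  | Bob      | Tablet  | 4        | 1856.25
5  | Hank     | Phone   | 5        | 1650.49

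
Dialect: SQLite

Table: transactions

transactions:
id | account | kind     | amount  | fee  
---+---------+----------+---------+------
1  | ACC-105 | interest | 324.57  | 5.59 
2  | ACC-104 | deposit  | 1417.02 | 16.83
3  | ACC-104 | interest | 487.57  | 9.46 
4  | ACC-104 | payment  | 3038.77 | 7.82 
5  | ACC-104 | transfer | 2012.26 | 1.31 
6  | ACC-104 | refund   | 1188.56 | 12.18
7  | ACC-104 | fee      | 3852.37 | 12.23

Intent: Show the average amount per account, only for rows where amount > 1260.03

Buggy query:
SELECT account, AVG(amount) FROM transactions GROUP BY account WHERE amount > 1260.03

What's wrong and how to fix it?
Bug: Row-level WHERE must come before GROUP BY in the clause order

Fix: Place WHERE between FROM and GROUP BY

Corrected query:
SELECT account, AVG(amount) FROM transactions WHERE amount > 1260.03 GROUP BY account

Result:
account | AVG(amount)
--------+------------
ACC-104 | 2580.105   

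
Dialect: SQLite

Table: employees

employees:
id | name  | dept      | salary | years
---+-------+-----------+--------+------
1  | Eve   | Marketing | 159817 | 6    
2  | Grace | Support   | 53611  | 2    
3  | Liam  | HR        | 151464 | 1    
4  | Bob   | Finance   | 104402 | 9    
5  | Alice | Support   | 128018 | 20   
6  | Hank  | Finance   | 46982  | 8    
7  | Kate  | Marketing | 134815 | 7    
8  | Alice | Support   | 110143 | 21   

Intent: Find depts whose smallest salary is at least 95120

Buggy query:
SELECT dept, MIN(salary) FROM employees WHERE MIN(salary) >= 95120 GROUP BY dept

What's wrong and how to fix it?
Bug: Aggregates like MIN are computed per group after WHERE runs

Fix: Replace WHERE with HAVING after the GROUP BY

Corrected query:
SELECT dept, MIN(salary) FROM employees GROUP BY dept HAVING MIN(salary) >= 95120

Result:
dept      | MIN(salary)
----------+------------
HR        | 151464     
Marketing | 134815     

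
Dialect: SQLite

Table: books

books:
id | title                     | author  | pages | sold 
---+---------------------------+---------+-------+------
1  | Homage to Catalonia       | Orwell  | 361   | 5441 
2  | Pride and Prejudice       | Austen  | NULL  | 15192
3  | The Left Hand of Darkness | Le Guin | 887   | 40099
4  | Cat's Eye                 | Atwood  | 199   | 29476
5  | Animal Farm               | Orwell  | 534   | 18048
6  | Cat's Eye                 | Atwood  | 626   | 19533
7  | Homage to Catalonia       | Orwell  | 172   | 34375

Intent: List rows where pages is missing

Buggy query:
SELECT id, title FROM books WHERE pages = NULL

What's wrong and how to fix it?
Bug: Comparing to NULL with '=' never matches; NULL = NULL is unknown, not true

Fix: Replace '= NULL' with 'IS NULL'

Corrected query:
SELECT id, title FROM books WHERE pages IS NULL

Result:
id | title              
---+--------------------
2  | Pride and Prejudice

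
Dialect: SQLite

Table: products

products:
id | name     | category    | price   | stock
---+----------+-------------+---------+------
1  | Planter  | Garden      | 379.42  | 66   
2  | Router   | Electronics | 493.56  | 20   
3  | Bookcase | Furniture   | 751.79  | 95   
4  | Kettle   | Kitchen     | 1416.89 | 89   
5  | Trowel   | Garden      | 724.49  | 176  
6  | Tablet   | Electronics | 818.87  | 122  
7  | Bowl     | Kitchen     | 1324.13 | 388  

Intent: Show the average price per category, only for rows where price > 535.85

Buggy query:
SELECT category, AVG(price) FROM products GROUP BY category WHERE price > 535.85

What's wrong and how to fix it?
Bug: WHERE cannot follow GROUP BY

Fix: Place WHERE between FROM and GROUP BY

Corrected query:
SELECT category, AVG(price) FROM products WHERE price > 535.85 GROUP BY category

Result:
category    | AVG(price)
------------+-----------
Electronics | 818.87    
Furniture   | 751.79    
Garden      | 724.49    
Kitchen     | 1370.51   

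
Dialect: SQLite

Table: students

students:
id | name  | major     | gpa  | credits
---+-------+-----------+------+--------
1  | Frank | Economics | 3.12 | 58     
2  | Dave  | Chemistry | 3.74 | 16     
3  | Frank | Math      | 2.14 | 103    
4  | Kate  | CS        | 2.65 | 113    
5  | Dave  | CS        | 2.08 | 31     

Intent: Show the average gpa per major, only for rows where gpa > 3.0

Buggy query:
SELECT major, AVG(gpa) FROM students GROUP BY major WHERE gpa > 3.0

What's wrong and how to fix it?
Bug: WHERE cannot follow GROUP BY

Fix: Place WHERE between FROM and GROUP BY

Corrected query:
SELECT major, AVG(gpa) FROM students WHERE gpa > 3.0 GROUP BY major

Result:
major     | AVG(gpa)
----------+---------
Chemistry | 3.74    
Economics | 3.12    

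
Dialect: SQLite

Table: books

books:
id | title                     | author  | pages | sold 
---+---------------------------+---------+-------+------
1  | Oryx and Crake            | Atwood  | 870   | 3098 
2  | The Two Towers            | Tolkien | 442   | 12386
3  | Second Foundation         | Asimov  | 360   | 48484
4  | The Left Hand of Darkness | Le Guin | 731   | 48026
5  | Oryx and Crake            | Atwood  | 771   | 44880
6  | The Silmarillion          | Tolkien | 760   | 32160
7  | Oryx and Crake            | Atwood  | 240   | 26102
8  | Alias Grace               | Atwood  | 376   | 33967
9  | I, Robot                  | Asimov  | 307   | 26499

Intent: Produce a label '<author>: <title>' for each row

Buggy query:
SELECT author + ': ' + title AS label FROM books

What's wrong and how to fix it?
Bug: SQLite uses || for string concatenation; + coerces text to numbers (yielding 0)

Fix: Use the || operator for string concatenation

Corrected query:
SELECT author || ': ' || title AS label FROM books

Result:
label                             
----------------------------------
Atwood: Oryx and Crake            
Tolkien: The Two Towers           
Asimov: Second Foundation         
Le Guin: The Left Hand of Darkness
Atwood: Oryx and Crake            
Tolkien: The Silmarillion         
Atwood: Oryx and Crake            
Atwood: Alias Grace               
Asimov: I, Robot                  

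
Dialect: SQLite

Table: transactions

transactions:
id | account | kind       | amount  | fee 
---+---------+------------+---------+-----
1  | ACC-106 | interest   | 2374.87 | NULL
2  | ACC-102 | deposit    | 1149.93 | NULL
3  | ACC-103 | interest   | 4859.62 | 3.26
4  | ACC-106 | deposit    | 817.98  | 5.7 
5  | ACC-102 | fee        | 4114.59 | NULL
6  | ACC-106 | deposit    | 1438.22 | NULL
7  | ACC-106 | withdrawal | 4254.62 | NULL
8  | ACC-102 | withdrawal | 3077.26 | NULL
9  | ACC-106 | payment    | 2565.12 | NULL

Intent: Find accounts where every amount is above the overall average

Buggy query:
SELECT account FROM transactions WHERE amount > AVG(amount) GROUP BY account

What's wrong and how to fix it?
Bug: WHERE evaluates per row before aggregation, so AVG() is unavailable

Fix: Compute the overall average in a scalar subquery and compare each group's MIN against it in HAVING

Corrected query:
SELECT account FROM transactions GROUP BY account HAVING MIN(amount) > (SELECT AVG(amount) FROM transactions)

Result:
account
-------
ACC-103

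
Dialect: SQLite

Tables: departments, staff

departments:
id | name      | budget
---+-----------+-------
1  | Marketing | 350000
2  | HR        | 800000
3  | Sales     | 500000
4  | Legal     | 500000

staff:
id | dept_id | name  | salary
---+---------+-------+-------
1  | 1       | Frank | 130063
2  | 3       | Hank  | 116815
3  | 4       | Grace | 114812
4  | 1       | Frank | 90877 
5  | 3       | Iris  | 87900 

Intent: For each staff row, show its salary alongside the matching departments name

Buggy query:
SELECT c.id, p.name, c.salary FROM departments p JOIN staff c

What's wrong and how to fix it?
Bug: JOIN with no ON clause produces a cartesian product; every staff row pairs with every departments row

Fix: Add ON c.dept_id = p.id to the JOIN

Corrected query:
SELECT c.id, p.name, c.salary FROM departments p JOIN staff c ON c.dept_id = p.id

Result:
id | name      | salary
---+-----------+-------
1  | Marketing | 130063
2  | Sales     | 116815
3  | Legal     | 114812
4  | Marketing | 90877 
5  | Sales     | 87900 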